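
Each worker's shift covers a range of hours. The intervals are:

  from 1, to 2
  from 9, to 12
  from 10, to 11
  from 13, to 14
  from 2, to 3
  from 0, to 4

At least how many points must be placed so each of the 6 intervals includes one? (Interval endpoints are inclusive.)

Process intervals by earliest right end; each time one isn't hit yet, stab at its right endpoint.
Sorted: [1,2] [2,3] [0,4] [10,11] [9,12] [13,14]
{[1,2],[2,3],[0,4]} hit by 2; {[10,11],[9,12]} hit by 11; {[13,14]} hit by 14.
Points: 2, 11, 14 (3 total).

3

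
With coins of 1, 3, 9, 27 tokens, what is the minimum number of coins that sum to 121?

7

Greedy: take as many of the largest coin as possible, then repeat with the remainder.
121 − 4×27→13 − 1×9→4 − 1×3→1 − 1×1→0
Total coins = 4 + 1 + 1 + 1 = 7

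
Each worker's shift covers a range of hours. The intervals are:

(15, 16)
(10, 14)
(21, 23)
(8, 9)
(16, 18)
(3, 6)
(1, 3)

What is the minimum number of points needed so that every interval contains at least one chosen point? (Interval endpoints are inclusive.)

5

Sort by right endpoint; whenever an interval is uncovered, place a point at its right end.
Sorted: [1,3] [3,6] [8,9] [10,14] [15,16] [16,18] [21,23]
{[1,3],[3,6]} hit by 3; {[8,9]} hit by 9; {[10,14]} hit by 14; {[15,16],[16,18]} hit by 16; {[21,23]} hit by 23.
Points: 3, 9, 14, 16, 23 (5 total).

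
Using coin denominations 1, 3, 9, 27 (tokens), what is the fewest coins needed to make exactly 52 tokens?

52 − 1×27→25 − 2×9→7 − 2×3→1 − 1×1→0
Total coins = 1 + 2 + 2 + 1 = 6

6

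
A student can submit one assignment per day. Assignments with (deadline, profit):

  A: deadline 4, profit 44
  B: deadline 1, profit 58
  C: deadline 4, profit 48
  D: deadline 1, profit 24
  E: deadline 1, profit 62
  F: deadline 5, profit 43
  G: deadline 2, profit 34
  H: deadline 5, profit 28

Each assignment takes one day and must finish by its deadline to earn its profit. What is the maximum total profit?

231

By profit: E(d1,62), B(d1,58), C(d4,48), A(d4,44), F(d5,43), G(d2,34), H(d5,28), D(d1,24)
E→slot 1; B skipped; C→slot 4; A→slot 3; F→slot 5; G→slot 2; H skipped; D skipped.
Profit = 62 + 34 + 44 + 48 + 43 = 231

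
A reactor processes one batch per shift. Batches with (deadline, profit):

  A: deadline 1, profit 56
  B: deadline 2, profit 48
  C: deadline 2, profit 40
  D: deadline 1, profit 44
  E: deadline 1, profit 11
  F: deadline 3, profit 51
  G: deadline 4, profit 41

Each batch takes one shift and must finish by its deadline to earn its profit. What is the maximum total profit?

196

Take jobs in profit order; each goes to the latest open slot no later than its deadline.
Profit order: A=56 F=51 B=48 D=44 G=41 C=40 E=11
Assign: A→slot 1, F→slot 3, B→slot 2, D skipped, G→slot 4, C skipped, E skipped.
Slots: [1:A] [2:B] [3:F] [4:G]
Profit = 56 + 48 + 51 + 41 = 196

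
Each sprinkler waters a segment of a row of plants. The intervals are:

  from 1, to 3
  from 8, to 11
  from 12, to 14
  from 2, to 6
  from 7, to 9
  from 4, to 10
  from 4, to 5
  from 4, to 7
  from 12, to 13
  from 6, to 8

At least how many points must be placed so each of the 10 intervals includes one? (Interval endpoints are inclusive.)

4

By right end: [1,3]  [4,5]  [2,6]  [4,7]  [6,8]  [7,9]  [4,10]  [8,11]  [12,13]  [12,14]
[1,3] uncovered → point at 3; [4,5] uncovered → point at 5; [6,8] uncovered → point at 8; [12,13] uncovered → point at 13.
Points: 3, 5, 8, 13 (4 total).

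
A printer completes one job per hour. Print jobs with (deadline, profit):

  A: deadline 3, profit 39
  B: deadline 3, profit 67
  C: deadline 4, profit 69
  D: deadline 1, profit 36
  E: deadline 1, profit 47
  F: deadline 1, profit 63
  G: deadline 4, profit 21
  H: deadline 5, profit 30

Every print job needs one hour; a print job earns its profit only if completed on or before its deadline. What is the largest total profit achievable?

Take jobs in profit order; each goes to the latest open slot no later than its deadline.
By profit: C(d4,69), B(d3,67), F(d1,63), E(d1,47), A(d3,39), D(d1,36), H(d5,30), G(d4,21)
C→slot 4; B→slot 3; F→slot 1; E skipped; A→slot 2; D skipped; H→slot 5; G skipped.
Profit = 63 + 39 + 67 + 69 + 30 = 268

268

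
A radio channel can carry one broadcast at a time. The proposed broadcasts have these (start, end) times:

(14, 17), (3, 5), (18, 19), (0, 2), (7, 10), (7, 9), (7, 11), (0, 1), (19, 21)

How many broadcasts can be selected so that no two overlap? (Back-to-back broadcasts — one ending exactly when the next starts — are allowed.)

Order by finish time; keep every interval that doesn't clash with the previous kept one.
By end time: (0,1), (0,2), (3,5), (7,9), (7,10), (7,11), (14,17), (18,19), (19,21).
Pick (0,1); next start ≥ 1 → (3,5); next start ≥ 5 → (7,9); next start ≥ 9 → (14,17); next start ≥ 17 → (18,19); next start ≥ 19 → (19,21).
Selected 6 broadcasts.

6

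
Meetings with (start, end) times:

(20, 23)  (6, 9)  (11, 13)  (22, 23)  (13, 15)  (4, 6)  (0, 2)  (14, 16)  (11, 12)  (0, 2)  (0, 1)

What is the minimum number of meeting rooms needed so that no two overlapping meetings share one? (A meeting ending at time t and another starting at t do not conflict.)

Count concurrent intervals with a sweep; the peak is the room count.
starts: [0, 0, 0, 4, 6, 11, 11, 13, 14, 20, 22]
ends:   [1, 2, 2, 6, 9, 12, 13, 15, 16, 23, 23]
s0→1 s0→2 s0→3  — peak 3.

3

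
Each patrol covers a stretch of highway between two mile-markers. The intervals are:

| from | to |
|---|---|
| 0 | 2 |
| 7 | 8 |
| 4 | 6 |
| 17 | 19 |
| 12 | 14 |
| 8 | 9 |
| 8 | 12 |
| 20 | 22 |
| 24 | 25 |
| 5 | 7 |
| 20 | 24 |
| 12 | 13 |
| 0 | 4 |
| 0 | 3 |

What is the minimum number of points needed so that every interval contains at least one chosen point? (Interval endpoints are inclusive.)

7

Sorted: [0,2] [0,3] [0,4] [4,6] [5,7] [7,8] [8,9] [8,12] [12,13] [12,14] [17,19] [20,22] [20,24] [24,25]
{[0,2],[0,3],[0,4]} hit by 2; {[4,6],[5,7]} hit by 6; {[7,8],[8,9],[8,12]} hit by 8; {[12,13],[12,14]} hit by 13; {[17,19]} hit by 19; {[20,22],[20,24]} hit by 22; {[24,25]} hit by 25.
Points: 2, 6, 8, 13, 19, 22, 25 (7 total).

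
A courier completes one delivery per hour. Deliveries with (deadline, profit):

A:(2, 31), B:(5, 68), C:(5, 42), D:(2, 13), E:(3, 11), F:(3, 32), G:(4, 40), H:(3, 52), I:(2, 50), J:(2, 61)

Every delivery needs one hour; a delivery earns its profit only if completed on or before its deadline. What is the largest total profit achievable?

Sort by profit descending; place each in the latest free slot ≤ its deadline.
Profit order: B=68 J=61 H=52 I=50 C=42 G=40 F=32 A=31 D=13 E=11
Assign: B→slot 5, J→slot 2, H→slot 3, I→slot 1, C→slot 4, G skipped, F skipped, A skipped, D skipped, E skipped.
Slots: [1:I] [2:J] [3:H] [4:C] [5:B]
Profit = 50 + 61 + 52 + 42 + 68 = 273

273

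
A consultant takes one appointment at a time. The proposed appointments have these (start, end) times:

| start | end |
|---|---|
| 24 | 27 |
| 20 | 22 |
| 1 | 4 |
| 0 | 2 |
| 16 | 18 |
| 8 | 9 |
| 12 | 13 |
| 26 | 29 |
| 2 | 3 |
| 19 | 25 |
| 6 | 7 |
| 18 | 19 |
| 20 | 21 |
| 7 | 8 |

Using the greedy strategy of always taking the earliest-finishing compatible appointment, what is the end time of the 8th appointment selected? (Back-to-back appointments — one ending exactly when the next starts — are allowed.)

Greedy by earliest finish: after sorting by end time, pick each interval compatible with the last pick.
By end time: (0,2), (2,3), (1,4), (6,7), (7,8), (8,9), (12,13), (16,18), (18,19), (20,21), (20,22), (19,25), (24,27), (26,29).
Pick (0,2); next start ≥ 2 → (2,3); next start ≥ 3 → (6,7); next start ≥ 7 → (7,8); next start ≥ 8 → (8,9); next start ≥ 9 → (12,13); next start ≥ 13 → (16,18); next start ≥ 18 → (18,19); next start ≥ 19 → (20,21); next start ≥ 21 → (24,27).
Selected: (0,2) (2,3) (6,7) (7,8) (8,9) (12,13) (16,18) (18,19) (20,21) (24,27)

19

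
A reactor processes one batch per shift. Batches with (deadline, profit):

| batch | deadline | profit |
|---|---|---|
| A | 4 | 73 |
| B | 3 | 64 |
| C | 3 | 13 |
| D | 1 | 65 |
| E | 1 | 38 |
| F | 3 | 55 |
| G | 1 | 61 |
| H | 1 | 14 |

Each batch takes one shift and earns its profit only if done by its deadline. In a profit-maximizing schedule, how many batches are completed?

4

Take jobs in profit order; each goes to the latest open slot no later than its deadline.
By profit: A(d4,73), D(d1,65), B(d3,64), G(d1,61), F(d3,55), E(d1,38), H(d1,14), C(d3,13)
A→slot 4; D→slot 1; B→slot 3; G skipped; F→slot 2; E skipped; H skipped; C skipped.
4 of 8 scheduled.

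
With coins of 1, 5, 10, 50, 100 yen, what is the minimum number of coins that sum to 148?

Use the largest denomination that fits, subtract, and repeat.
148 = 1×100 + 4×10 + 1×5 + 3×1
Total coins = 1 + 4 + 1 + 3 = 9

9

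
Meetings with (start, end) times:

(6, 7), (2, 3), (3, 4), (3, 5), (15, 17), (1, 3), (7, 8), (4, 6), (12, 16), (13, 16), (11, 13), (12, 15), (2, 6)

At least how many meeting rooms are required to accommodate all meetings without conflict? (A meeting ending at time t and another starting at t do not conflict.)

3

The answer is the maximum number of intervals overlapping at any instant.
Events (time:±→running): 1:+→1 2:+→2 2:+→3 … peak 3.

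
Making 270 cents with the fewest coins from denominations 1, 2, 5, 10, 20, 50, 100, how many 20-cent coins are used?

Use the largest denomination that fits, subtract, and repeat.
270 = 2×100 + 1×50 + 1×20
Count of 20: 1

1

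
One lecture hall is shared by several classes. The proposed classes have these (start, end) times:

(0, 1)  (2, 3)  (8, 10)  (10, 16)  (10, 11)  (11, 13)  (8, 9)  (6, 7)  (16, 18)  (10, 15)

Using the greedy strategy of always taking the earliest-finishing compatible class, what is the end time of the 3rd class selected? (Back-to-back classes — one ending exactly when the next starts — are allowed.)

Order by finish time; keep every interval that doesn't clash with the previous kept one.
By end time: (0,1), (2,3), (6,7), (8,9), (8,10), (10,11), (11,13), (10,15), (10,16), (16,18).
Pick (0,1); next start ≥ 1 → (2,3); next start ≥ 3 → (6,7); next start ≥ 7 → (8,9); next start ≥ 9 → (10,11); next start ≥ 11 → (11,13); next start ≥ 13 → (16,18).
Selected: (0,1) (2,3) (6,7) (8,9) (10,11) (11,13) (16,18)

7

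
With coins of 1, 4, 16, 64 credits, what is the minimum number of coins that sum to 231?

231 − 3×64→39 − 2×16→7 − 1×4→3 − 3×1→0
Total coins = 3 + 2 + 1 + 3 = 9

9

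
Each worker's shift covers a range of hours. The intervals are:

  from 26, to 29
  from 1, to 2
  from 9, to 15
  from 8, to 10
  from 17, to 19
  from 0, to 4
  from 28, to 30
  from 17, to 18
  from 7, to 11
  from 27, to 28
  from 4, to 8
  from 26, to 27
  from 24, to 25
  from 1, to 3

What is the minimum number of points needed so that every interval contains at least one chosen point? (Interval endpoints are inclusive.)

By right end: [1,2]  [1,3]  [0,4]  [4,8]  [8,10]  [7,11]  [9,15]  [17,18]  [17,19]  [24,25]  [26,27]  [27,28]  [26,29]  [28,30]
[1,2] uncovered → point at 2; [4,8] uncovered → point at 8; [9,15] uncovered → point at 15; [17,18] uncovered → point at 18; [24,25] uncovered → point at 25; [26,27] uncovered → point at 27; [28,30] uncovered → point at 30.
Points: 2, 8, 15, 18, 25, 27, 30 (7 total).

7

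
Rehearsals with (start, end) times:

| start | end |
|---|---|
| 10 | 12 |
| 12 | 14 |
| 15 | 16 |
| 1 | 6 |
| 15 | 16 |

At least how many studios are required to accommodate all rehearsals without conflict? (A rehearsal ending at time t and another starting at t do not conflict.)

2

starts: [1, 10, 12, 15, 15]
ends:   [6, 12, 14, 16, 16]
s1→1 e6→0 s10→1 e12→0 s12→1 e14→0 s15→1 s15→2  — peak 2.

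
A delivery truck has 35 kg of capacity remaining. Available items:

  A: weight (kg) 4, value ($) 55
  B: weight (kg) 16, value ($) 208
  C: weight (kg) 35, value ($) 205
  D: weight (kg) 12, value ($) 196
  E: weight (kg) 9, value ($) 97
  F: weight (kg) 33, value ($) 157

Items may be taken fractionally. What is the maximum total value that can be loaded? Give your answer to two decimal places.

491.33

Order: D (196/12=16.33) > A (55/4=13.75) > B (208/16=13.00) > E (97/9=10.78) > C (205/35=5.86) > F (157/33=4.76)
Fill: take D (12 @ 196) → take A (4 @ 55) → take B (16 @ 208) → take 3/9 of E → 32.33; 35/35 used.
Total value = 491.33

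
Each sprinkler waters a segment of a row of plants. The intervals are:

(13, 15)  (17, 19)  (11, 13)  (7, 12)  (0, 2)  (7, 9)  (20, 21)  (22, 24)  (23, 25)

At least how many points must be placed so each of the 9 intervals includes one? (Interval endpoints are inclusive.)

6

By right end: [0,2]  [7,9]  [7,12]  [11,13]  [13,15]  [17,19]  [20,21]  [22,24]  [23,25]
[0,2] uncovered → point at 2; [7,9] uncovered → point at 9; [11,13] uncovered → point at 13; [17,19] uncovered → point at 19; [20,21] uncovered → point at 21; [22,24] uncovered → point at 24.
Points: 2, 9, 13, 19, 21, 24 (6 total).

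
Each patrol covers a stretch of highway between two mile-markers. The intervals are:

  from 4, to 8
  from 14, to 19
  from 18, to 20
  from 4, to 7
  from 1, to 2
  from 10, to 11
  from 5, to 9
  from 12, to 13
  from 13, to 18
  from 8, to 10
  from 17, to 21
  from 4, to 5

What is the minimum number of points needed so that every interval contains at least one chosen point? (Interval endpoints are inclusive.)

5

Sort by right endpoint; whenever an interval is uncovered, place a point at its right end.
By right end: [1,2]  [4,5]  [4,7]  [4,8]  [5,9]  [8,10]  [10,11]  [12,13]  [13,18]  [14,19]  [18,20]  [17,21]
[1,2] uncovered → point at 2; [4,5] uncovered → point at 5; [8,10] uncovered → point at 10; [12,13] uncovered → point at 13; [14,19] uncovered → point at 19.
Points: 2, 5, 10, 13, 19 (5 total).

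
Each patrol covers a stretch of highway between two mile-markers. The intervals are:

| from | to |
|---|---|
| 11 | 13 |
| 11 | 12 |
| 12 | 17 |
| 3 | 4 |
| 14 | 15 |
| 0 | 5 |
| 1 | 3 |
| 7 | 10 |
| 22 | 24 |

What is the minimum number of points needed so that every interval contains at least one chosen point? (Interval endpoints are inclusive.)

Sorted: [1,3] [3,4] [0,5] [7,10] [11,12] [11,13] [14,15] [12,17] [22,24]
{[1,3],[3,4],[0,5]} hit by 3; {[7,10]} hit by 10; {[11,12],[11,13]} hit by 12; {[14,15],[12,17]} hit by 15; {[22,24]} hit by 24.
Points: 3, 10, 12, 15, 24 (5 total).

5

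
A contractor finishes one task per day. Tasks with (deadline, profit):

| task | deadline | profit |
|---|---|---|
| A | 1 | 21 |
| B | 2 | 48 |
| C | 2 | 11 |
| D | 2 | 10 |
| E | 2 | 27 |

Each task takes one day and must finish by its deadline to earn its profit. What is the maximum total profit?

75

Profit order: B=48 E=27 A=21 C=11 D=10
Assign: B→slot 2, E→slot 1, A skipped, C skipped, D skipped.
Slots: [1:E] [2:B]
Profit = 27 + 48 = 75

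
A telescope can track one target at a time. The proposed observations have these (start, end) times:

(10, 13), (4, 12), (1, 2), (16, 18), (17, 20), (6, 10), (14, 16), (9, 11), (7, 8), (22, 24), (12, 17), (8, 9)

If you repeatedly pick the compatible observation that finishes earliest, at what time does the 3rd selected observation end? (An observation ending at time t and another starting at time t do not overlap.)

Sort by end time and greedily take each interval whose start is ≥ the last chosen end.
By end time: (1,2), (7,8), (8,9), (6,10), (9,11), (4,12), (10,13), (14,16), (12,17), (16,18), (17,20), (22,24).
Pick (1,2); next start ≥ 2 → (7,8); next start ≥ 8 → (8,9); next start ≥ 9 → (9,11); next start ≥ 11 → (14,16); next start ≥ 16 → (16,18); next start ≥ 18 → (22,24).
Selected: (1,2) (7,8) (8,9) (9,11) (14,16) (16,18) (22,24)

9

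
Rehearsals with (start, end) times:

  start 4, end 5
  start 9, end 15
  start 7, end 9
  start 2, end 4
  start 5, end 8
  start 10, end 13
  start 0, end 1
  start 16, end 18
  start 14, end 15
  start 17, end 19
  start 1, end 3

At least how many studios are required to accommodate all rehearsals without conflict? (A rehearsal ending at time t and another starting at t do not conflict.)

starts: [0, 1, 2, 4, 5, 7, 9, 10, 14, 16, 17]
ends:   [1, 3, 4, 5, 8, 9, 13, 15, 15, 18, 19]
s0→1 e1→0 s1→1 s2→2  — peak 2.

2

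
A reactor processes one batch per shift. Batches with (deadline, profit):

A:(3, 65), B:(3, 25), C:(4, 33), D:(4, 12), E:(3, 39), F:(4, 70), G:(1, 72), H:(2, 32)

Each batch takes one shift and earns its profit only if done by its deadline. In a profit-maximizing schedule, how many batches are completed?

4

Sort by profit descending; place each in the latest free slot ≤ its deadline.
By profit: G(d1,72), F(d4,70), A(d3,65), E(d3,39), C(d4,33), H(d2,32), B(d3,25), D(d4,12)
G→slot 1; F→slot 4; A→slot 3; E→slot 2; C skipped; H skipped; B skipped; D skipped.
4 of 8 scheduled.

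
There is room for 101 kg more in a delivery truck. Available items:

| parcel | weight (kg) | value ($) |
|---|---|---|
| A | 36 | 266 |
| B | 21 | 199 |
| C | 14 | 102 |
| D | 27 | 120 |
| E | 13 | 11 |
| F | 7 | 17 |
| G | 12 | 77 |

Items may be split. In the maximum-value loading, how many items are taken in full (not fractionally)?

4

Sort by value per unit weight and fill in that order.
Ratios (sorted): B 9.48, A 7.39, C 7.29, G 6.42, D 4.44, F 2.43, E 0.85
take B (21 @ 199); take A (36 @ 266); take C (14 @ 102); take G (12 @ 77); take 18/27 of D → 80.00. Capacity used 101/101.
4 item(s) taken whole; one partial (take 18/27 of D).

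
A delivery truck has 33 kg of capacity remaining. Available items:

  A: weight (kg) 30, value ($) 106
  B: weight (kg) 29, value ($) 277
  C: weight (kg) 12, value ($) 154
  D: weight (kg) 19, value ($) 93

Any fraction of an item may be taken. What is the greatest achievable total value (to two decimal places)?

354.59

Greedy by value/weight ratio, highest first.
Ratios (sorted): C 12.83, B 9.55, D 4.89, A 3.53
take C (12 @ 154); take 21/29 of B → 200.59. Capacity used 33/33.
Total value = 354.59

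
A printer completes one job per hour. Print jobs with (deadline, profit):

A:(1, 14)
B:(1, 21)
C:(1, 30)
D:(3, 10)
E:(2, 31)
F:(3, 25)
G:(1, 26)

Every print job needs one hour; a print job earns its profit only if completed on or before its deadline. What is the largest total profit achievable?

Profit order: E=31 C=30 G=26 F=25 B=21 A=14 D=10
Assign: E→slot 2, C→slot 1, G skipped, F→slot 3, B skipped, A skipped, D skipped.
Slots: [1:C] [2:E] [3:F]
Profit = 30 + 31 + 25 = 86

86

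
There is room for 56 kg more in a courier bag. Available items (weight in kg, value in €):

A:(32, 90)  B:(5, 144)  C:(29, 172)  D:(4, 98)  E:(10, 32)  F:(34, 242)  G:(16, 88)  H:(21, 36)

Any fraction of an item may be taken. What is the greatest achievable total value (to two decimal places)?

Greedy by value/weight ratio, highest first.
Order: B (144/5=28.80) > D (98/4=24.50) > F (242/34=7.12) > C (172/29=5.93) > G (88/16=5.50) > E (32/10=3.20) > A (90/32=2.81) > H (36/21=1.71)
Fill: take B (5 @ 144) → take D (4 @ 98) → take F (34 @ 242) → take 13/29 of C → 77.10; 56/56 used.
Total value = 561.10

561.10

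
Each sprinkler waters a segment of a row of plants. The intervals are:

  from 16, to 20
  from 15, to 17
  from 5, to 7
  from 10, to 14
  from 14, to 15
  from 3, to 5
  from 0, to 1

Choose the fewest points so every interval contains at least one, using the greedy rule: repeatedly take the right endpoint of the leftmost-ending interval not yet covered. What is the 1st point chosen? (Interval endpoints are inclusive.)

1

Process intervals by earliest right end; each time one isn't hit yet, stab at its right endpoint.
Sorted: [0,1] [3,5] [5,7] [10,14] [14,15] [15,17] [16,20]
{[0,1]} hit by 1; {[3,5],[5,7]} hit by 5; {[10,14],[14,15]} hit by 14; {[15,17],[16,20]} hit by 17.
Points: 1, 5, 14, 17 (4 total).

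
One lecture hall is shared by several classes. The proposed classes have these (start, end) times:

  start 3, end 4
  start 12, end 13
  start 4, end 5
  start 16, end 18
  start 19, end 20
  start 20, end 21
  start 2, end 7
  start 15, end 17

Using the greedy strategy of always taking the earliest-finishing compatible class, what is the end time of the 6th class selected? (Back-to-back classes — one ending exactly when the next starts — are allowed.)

21

Greedy by earliest finish: after sorting by end time, pick each interval compatible with the last pick.
Sorted by end: (3,4)  (4,5)  (2,7)  (12,13)  (15,17)  (16,18)  (19,20)  (20,21)
take (3,4); take (4,5); skip (2,7); take (12,13); take (15,17); take (19,20); take (20,21).
Selected: (3,4) (4,5) (12,13) (15,17) (19,20) (20,21)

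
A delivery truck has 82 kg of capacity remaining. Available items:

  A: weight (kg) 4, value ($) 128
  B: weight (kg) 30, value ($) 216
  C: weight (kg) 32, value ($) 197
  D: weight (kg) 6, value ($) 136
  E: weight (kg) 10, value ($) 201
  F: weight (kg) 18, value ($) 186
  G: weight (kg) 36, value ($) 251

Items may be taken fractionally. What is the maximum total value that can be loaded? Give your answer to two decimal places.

964.61

Order: A (128/4=32.00) > D (136/6=22.67) > E (201/10=20.10) > F (186/18=10.33) > B (216/30=7.20) > G (251/36=6.97) > C (197/32=6.16)
Fill: take A (4 @ 128) → take D (6 @ 136) → take E (10 @ 201) → take F (18 @ 186) → take B (30 @ 216) → take 14/36 of G → 97.61; 82/82 used.
Total value = 964.61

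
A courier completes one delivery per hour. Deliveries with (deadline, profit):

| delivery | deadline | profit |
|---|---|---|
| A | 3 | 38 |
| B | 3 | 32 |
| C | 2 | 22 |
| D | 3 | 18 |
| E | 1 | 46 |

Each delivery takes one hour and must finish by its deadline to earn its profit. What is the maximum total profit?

116

Sort by profit descending; place each in the latest free slot ≤ its deadline.
By profit: E(d1,46), A(d3,38), B(d3,32), C(d2,22), D(d3,18)
E→slot 1; A→slot 3; B→slot 2; C skipped; D skipped.
Profit = 46 + 32 + 38 = 116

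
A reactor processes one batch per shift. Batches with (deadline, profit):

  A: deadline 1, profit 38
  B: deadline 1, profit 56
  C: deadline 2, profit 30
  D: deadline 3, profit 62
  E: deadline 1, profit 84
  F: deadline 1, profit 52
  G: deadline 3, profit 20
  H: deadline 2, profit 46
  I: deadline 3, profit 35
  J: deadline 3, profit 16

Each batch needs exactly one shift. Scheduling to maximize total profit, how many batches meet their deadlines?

Sort by profit descending; place each in the latest free slot ≤ its deadline.
By profit: E(d1,84), D(d3,62), B(d1,56), F(d1,52), H(d2,46), A(d1,38), I(d3,35), C(d2,30), G(d3,20), J(d3,16)
E→slot 1; D→slot 3; B skipped; F skipped; H→slot 2; A skipped; I skipped; C skipped; G skipped; J skipped.
3 of 10 scheduled.

3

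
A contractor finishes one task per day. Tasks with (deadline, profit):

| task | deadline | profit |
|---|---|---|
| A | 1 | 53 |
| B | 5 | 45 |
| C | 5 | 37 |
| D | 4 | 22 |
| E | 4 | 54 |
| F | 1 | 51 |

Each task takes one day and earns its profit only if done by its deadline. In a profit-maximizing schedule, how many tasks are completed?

Sort by profit descending; place each in the latest free slot ≤ its deadline.
Profit order: E=54 A=53 F=51 B=45 C=37 D=22
Assign: E→slot 4, A→slot 1, F skipped, B→slot 5, C→slot 3, D→slot 2.
Slots: [1:A] [2:D] [3:C] [4:E] [5:B]
5 of 6 scheduled.

5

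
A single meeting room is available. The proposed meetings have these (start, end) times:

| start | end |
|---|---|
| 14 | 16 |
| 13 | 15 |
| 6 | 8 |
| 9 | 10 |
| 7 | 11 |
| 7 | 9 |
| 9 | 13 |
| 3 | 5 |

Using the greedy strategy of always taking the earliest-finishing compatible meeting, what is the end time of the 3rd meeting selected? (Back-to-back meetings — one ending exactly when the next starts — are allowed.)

10

Sort by end time and greedily take each interval whose start is ≥ the last chosen end.
By end time: (3,5), (6,8), (7,9), (9,10), (7,11), (9,13), (13,15), (14,16).
Pick (3,5); next start ≥ 5 → (6,8); next start ≥ 8 → (9,10); next start ≥ 10 → (13,15).
Selected: (3,5) (6,8) (9,10) (13,15)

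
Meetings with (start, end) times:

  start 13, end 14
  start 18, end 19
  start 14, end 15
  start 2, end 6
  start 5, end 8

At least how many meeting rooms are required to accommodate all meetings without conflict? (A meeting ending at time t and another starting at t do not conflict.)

Count concurrent intervals with a sweep; the peak is the room count.
Events (time:±→running): 2:+→1 5:+→2 … peak 2.

2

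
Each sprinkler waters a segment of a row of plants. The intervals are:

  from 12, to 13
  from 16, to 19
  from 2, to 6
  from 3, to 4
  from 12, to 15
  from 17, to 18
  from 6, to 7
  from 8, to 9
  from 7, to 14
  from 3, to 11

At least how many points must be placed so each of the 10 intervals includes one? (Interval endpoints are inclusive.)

5

Sort by right endpoint; whenever an interval is uncovered, place a point at its right end.
By right end: [3,4]  [2,6]  [6,7]  [8,9]  [3,11]  [12,13]  [7,14]  [12,15]  [17,18]  [16,19]
[3,4] uncovered → point at 4; [6,7] uncovered → point at 7; [8,9] uncovered → point at 9; [12,13] uncovered → point at 13; [17,18] uncovered → point at 18.
Points: 4, 7, 9, 13, 18 (5 total).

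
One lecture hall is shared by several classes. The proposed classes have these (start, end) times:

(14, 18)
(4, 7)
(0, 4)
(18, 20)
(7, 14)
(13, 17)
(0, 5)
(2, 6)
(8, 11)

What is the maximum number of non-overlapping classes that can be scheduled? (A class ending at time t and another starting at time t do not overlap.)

By end time: (0,4), (0,5), (2,6), (4,7), (8,11), (7,14), (13,17), (14,18), (18,20).
Pick (0,4); next start ≥ 4 → (4,7); next start ≥ 7 → (8,11); next start ≥ 11 → (13,17); next start ≥ 17 → (18,20).
Selected 5 classes.

5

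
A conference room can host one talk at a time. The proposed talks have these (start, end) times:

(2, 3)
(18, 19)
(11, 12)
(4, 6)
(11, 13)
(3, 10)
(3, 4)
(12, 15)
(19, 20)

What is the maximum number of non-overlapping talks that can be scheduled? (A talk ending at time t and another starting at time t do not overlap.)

7

By end time: (2,3), (3,4), (4,6), (3,10), (11,12), (11,13), (12,15), (18,19), (19,20).
Pick (2,3); next start ≥ 3 → (3,4); next start ≥ 4 → (4,6); next start ≥ 6 → (11,12); next start ≥ 12 → (12,15); next start ≥ 15 → (18,19); next start ≥ 19 → (19,20).
Selected 7 talks.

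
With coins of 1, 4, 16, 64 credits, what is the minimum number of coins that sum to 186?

Greedy: take as many of the largest coin as possible, then repeat with the remainder.
186 = 2×64 + 3×16 + 2×4 + 2×1
Total coins = 2 + 3 + 2 + 2 = 9

9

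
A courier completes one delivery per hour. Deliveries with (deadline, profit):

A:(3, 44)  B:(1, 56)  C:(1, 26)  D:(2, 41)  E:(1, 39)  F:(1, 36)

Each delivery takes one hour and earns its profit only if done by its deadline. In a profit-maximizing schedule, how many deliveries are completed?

3

Sort by profit descending; place each in the latest free slot ≤ its deadline.
By profit: B(d1,56), A(d3,44), D(d2,41), E(d1,39), F(d1,36), C(d1,26)
B→slot 1; A→slot 3; D→slot 2; E skipped; F skipped; C skipped.
3 of 6 scheduled.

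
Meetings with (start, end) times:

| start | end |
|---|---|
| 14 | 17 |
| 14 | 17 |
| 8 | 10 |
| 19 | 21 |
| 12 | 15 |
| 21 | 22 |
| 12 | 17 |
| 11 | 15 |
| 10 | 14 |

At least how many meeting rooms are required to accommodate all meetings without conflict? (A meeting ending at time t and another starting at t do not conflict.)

Count concurrent intervals with a sweep; the peak is the room count.
starts: [8, 10, 11, 12, 12, 14, 14, 19, 21]
ends:   [10, 14, 15, 15, 17, 17, 17, 21, 22]
s8→1 e10→0 s10→1 s11→2 s12→3 s12→4 e14→3 s14→4 s14→5  — peak 5.

5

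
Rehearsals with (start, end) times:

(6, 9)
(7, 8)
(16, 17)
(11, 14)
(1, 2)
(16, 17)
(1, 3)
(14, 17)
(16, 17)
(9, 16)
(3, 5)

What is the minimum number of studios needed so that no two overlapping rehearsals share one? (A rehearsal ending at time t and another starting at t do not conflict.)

4

Count concurrent intervals with a sweep; the peak is the room count.
starts: [1, 1, 3, 6, 7, 9, 11, 14, 16, 16, 16]
ends:   [2, 3, 5, 8, 9, 14, 16, 17, 17, 17, 17]
s1→1 s1→2 e2→1 e3→0 s3→1 e5→0 s6→1 s7→2 e8→1 e9→0 s9→1 s11→2 e14→1 s14→2 e16→1 s16→2 s16→3 s16→4  — peak 4.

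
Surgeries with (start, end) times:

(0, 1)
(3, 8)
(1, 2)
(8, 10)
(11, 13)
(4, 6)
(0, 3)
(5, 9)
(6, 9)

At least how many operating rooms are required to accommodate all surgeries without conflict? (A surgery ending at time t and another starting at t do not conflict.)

3

The answer is the maximum number of intervals overlapping at any instant.
Events (time:±→running): 0:+→1 0:+→2 1:-→1 1:+→2 2:-→1 3:-→0 3:+→1 4:+→2 5:+→3 … peak 3.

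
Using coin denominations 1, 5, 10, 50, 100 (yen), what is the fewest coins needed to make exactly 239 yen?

239 = 2×100 + 3×10 + 1×5 + 4×1
Total coins = 2 + 3 + 1 + 4 = 10

10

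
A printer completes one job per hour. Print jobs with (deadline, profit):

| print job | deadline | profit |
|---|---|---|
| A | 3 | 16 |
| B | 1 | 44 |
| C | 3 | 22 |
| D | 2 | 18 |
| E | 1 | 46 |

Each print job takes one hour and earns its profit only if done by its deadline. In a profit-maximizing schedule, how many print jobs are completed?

Take jobs in profit order; each goes to the latest open slot no later than its deadline.
By profit: E(d1,46), B(d1,44), C(d3,22), D(d2,18), A(d3,16)
E→slot 1; B skipped; C→slot 3; D→slot 2; A skipped.
3 of 5 scheduled.

3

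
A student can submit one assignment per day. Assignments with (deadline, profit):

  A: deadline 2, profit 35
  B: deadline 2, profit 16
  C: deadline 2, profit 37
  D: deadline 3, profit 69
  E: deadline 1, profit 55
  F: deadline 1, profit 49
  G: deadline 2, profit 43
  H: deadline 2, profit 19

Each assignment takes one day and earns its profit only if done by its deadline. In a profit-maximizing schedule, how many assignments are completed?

3

Profit order: D=69 E=55 F=49 G=43 C=37 A=35 H=19 B=16
Assign: D→slot 3, E→slot 1, F skipped, G→slot 2, C skipped, A skipped, H skipped, B skipped.
Slots: [1:E] [2:G] [3:D]
3 of 8 scheduled.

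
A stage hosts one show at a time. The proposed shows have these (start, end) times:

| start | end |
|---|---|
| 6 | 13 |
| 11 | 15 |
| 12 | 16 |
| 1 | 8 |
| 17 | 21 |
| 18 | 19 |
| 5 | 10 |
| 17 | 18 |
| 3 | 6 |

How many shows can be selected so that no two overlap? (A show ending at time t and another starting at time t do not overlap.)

By end time: (3,6), (1,8), (5,10), (6,13), (11,15), (12,16), (17,18), (18,19), (17,21).
Pick (3,6); next start ≥ 6 → (6,13); next start ≥ 13 → (17,18); next start ≥ 18 → (18,19).
Selected 4 shows.

4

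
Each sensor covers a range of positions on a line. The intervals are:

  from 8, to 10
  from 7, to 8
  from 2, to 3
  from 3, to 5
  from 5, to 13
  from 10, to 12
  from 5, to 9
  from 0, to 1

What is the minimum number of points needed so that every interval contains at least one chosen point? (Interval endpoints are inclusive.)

4

By right end: [0,1]  [2,3]  [3,5]  [7,8]  [5,9]  [8,10]  [10,12]  [5,13]
[0,1] uncovered → point at 1; [2,3] uncovered → point at 3; [7,8] uncovered → point at 8; [10,12] uncovered → point at 12.
Points: 1, 3, 8, 12 (4 total).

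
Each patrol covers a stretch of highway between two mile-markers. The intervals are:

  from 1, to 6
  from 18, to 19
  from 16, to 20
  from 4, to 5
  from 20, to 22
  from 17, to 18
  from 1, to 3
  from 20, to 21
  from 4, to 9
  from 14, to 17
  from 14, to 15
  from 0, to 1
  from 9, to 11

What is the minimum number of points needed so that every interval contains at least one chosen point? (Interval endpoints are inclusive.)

Sorted: [0,1] [1,3] [4,5] [1,6] [4,9] [9,11] [14,15] [14,17] [17,18] [18,19] [16,20] [20,21] [20,22]
{[0,1],[1,3]} hit by 1; {[4,5],[1,6],[4,9]} hit by 5; {[9,11]} hit by 11; {[14,15],[14,17]} hit by 15; {[17,18],[18,19],[16,20]} hit by 18; {[20,21],[20,22]} hit by 21.
Points: 1, 5, 11, 15, 18, 21 (6 total).

6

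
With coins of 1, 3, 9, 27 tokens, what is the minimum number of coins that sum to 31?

3

Greedy: take as many of the largest coin as possible, then repeat with the remainder.
31 = 1×27 + 1×3 + 1×1
Total coins = 1 + 1 + 1 = 3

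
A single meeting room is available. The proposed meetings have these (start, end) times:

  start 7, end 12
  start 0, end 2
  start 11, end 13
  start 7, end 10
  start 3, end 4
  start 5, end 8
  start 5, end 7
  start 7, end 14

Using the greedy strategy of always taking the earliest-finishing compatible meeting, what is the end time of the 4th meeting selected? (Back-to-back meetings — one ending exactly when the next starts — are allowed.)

Order by finish time; keep every interval that doesn't clash with the previous kept one.
By end time: (0,2), (3,4), (5,7), (5,8), (7,10), (7,12), (11,13), (7,14).
Pick (0,2); next start ≥ 2 → (3,4); next start ≥ 4 → (5,7); next start ≥ 7 → (7,10); next start ≥ 10 → (11,13).
Selected: (0,2) (3,4) (5,7) (7,10) (11,13)

10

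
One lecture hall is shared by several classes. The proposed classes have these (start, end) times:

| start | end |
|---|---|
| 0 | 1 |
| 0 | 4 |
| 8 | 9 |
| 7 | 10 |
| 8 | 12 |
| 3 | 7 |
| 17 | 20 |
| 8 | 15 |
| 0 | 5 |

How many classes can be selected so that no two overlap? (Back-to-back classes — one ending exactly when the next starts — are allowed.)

Order by finish time; keep every interval that doesn't clash with the previous kept one.
Sorted by end: (0,1)  (0,4)  (0,5)  (3,7)  (8,9)  (7,10)  (8,12)  (8,15)  (17,20)
take (0,1); skip (0,4); take (3,7); take (8,9); take (17,20).
Selected 4 classes.

4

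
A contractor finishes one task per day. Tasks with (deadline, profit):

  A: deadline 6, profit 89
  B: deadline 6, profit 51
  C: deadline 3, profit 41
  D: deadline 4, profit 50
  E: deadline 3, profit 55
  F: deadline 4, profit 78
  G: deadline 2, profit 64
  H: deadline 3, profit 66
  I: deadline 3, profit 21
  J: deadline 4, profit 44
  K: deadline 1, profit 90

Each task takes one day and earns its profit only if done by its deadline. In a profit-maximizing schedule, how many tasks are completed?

By profit: K(d1,90), A(d6,89), F(d4,78), H(d3,66), G(d2,64), E(d3,55), B(d6,51), D(d4,50), J(d4,44), C(d3,41), I(d3,21)
K→slot 1; A→slot 6; F→slot 4; H→slot 3; G→slot 2; E skipped; B→slot 5; D skipped; J skipped; C skipped; I skipped.
6 of 11 scheduled.

6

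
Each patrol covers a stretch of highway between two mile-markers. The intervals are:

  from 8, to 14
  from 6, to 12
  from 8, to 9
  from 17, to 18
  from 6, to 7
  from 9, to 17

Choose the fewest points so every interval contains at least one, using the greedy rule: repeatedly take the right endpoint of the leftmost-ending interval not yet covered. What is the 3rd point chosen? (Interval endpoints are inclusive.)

By right end: [6,7]  [8,9]  [6,12]  [8,14]  [9,17]  [17,18]
[6,7] uncovered → point at 7; [8,9] uncovered → point at 9; [17,18] uncovered → point at 18.
Points: 7, 9, 18 (3 total).

18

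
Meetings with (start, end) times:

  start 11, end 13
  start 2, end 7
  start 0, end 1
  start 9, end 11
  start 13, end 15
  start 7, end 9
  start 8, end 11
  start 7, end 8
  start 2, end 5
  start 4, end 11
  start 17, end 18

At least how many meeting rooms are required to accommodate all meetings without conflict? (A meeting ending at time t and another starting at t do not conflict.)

Count concurrent intervals with a sweep; the peak is the room count.
starts: [0, 2, 2, 4, 7, 7, 8, 9, 11, 13, 17]
ends:   [1, 5, 7, 8, 9, 11, 11, 11, 13, 15, 18]
s0→1 e1→0 s2→1 s2→2 s4→3  — peak 3.

3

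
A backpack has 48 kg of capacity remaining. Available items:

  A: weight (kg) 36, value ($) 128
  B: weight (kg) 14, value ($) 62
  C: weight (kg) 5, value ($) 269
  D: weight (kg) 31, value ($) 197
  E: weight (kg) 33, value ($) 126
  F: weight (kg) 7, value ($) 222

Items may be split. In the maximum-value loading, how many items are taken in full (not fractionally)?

3

Greedy by value/weight ratio, highest first.
Order: C (269/5=53.80) > F (222/7=31.71) > D (197/31=6.35) > B (62/14=4.43) > E (126/33=3.82) > A (128/36=3.56)
Fill: take C (5 @ 269) → take F (7 @ 222) → take D (31 @ 197) → take 5/14 of B → 22.14; 48/48 used.
3 item(s) taken whole; one partial (take 5/14 of B).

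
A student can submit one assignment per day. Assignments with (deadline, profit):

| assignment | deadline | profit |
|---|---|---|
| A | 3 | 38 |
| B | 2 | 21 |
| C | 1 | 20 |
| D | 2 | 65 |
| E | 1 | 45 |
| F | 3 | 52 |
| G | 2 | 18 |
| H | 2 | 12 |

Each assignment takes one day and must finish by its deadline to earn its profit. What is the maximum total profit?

162

Sort by profit descending; place each in the latest free slot ≤ its deadline.
By profit: D(d2,65), F(d3,52), E(d1,45), A(d3,38), B(d2,21), C(d1,20), G(d2,18), H(d2,12)
D→slot 2; F→slot 3; E→slot 1; A skipped; B skipped; C skipped; G skipped; H skipped.
Profit = 45 + 65 + 52 = 162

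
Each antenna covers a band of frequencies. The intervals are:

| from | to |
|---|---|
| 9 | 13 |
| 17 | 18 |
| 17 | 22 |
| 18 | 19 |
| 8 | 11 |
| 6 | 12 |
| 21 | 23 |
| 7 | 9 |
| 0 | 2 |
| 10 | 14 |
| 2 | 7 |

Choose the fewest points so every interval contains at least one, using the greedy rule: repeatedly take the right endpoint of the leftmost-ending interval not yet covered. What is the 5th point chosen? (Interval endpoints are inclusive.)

23

By right end: [0,2]  [2,7]  [7,9]  [8,11]  [6,12]  [9,13]  [10,14]  [17,18]  [18,19]  [17,22]  [21,23]
[0,2] uncovered → point at 2; [7,9] uncovered → point at 9; [10,14] uncovered → point at 14; [17,18] uncovered → point at 18; [21,23] uncovered → point at 23.
Points: 2, 9, 14, 18, 23 (5 total).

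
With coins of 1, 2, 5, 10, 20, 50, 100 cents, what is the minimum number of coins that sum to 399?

9

399 = 3×100 + 1×50 + 2×20 + 1×5 + 2×2
Total coins = 3 + 1 + 2 + 1 + 2 = 9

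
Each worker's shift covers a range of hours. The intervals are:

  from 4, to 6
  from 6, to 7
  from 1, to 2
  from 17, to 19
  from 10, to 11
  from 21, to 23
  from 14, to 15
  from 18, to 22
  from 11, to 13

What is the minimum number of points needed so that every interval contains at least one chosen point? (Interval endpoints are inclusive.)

Sort by right endpoint; whenever an interval is uncovered, place a point at its right end.
Sorted: [1,2] [4,6] [6,7] [10,11] [11,13] [14,15] [17,19] [18,22] [21,23]
{[1,2]} hit by 2; {[4,6],[6,7]} hit by 6; {[10,11],[11,13]} hit by 11; {[14,15]} hit by 15; {[17,19],[18,22]} hit by 19; {[21,23]} hit by 23.
Points: 2, 6, 11, 15, 19, 23 (6 total).

6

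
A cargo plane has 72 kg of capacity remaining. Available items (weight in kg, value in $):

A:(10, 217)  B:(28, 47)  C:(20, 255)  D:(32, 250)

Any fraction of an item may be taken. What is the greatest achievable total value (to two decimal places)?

Greedy by value/weight ratio, highest first.
Ratios (sorted): A 21.70, C 12.75, D 7.81, B 1.68
take A (10 @ 217); take C (20 @ 255); take D (32 @ 250); take 10/28 of B → 16.79. Capacity used 72/72.
Total value = 738.79

738.79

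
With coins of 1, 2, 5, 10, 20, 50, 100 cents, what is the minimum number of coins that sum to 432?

7

432 = 4×100 + 1×20 + 1×10 + 1×2
Total coins = 4 + 1 + 1 + 1 = 7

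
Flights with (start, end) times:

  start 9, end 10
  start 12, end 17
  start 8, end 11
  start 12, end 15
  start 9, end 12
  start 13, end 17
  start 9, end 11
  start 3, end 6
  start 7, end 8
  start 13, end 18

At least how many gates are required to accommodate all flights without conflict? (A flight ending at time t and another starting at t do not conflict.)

4

The answer is the maximum number of intervals overlapping at any instant.
starts: [3, 7, 8, 9, 9, 9, 12, 12, 13, 13]
ends:   [6, 8, 10, 11, 11, 12, 15, 17, 17, 18]
s3→1 e6→0 s7→1 e8→0 s8→1 s9→2 s9→3 s9→4  — peak 4.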